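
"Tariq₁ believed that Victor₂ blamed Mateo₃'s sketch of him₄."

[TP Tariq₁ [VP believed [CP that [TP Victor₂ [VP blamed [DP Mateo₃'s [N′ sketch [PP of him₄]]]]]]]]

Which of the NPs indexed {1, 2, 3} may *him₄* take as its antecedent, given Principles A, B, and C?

{1, 2}

*him* is a pronoun, so Principle B applies: it must be free in its binding domain.
Binding domain of *him₄*: the possessed DP, whose subject is Mateo₃.
*Tariq₁* c-commands the pronoun but from outside its binding domain, and is not c-commanded by it → coindexation permitted.
*Victor₂* c-commands the pronoun but from outside its binding domain, and is not c-commanded by it → coindexation permitted.
*Mateo₃* c-commands the pronoun within its binding domain → coindexation would violate Principle B.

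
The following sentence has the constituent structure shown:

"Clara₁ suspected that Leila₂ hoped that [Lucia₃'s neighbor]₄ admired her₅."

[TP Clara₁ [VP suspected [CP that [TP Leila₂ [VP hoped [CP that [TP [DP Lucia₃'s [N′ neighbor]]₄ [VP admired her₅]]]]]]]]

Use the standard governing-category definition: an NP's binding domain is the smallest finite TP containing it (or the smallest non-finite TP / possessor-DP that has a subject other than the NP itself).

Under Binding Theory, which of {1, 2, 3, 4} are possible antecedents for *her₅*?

{1, 2, 3}

*her* is a pronoun, so Principle B applies: it must be free in its binding domain.
Binding domain of *her₅*: the embedded TP, whose subject is [Lucia₃'s neighbor]₄.
*Clara₁* c-commands the pronoun but from outside its binding domain, and is not c-commanded by it → coindexation permitted.
*Leila₂* c-commands the pronoun but from outside its binding domain, and is not c-commanded by it → coindexation permitted.
*Lucia₃* and the pronoun do not c-command one another → neither Principle B nor Principle C is at stake; coindexation permitted.
*[Lucia₃'s neighbor]₄* c-commands the pronoun within its binding domain → coindexation would violate Principle B.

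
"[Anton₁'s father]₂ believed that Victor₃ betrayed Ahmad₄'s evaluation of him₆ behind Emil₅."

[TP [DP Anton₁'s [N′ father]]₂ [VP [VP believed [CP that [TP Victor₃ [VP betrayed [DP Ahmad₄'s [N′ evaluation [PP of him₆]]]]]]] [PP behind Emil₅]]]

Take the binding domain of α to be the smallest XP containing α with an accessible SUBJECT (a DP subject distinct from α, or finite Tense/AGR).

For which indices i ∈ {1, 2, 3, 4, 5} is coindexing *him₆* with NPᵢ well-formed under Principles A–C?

{1, 2, 3, 5}

*him* is a pronoun, so Principle B applies: it must be free in its binding domain.
Binding domain of *him₆*: the possessed DP, whose subject is Ahmad₄.
*Anton₁* and the pronoun do not c-command one another → neither Principle B nor Principle C is at stake; coindexation permitted.
*[Anton₁'s father]₂* c-commands the pronoun but from outside its binding domain, and is not c-commanded by it → coindexation permitted.
*Victor₃* c-commands the pronoun but from outside its binding domain, and is not c-commanded by it → coindexation permitted.
*Ahmad₄* c-commands the pronoun within its binding domain → coindexation would violate Principle B.
*Emil₅* and the pronoun do not c-command one another → neither Principle B nor Principle C is at stake; coindexation permitted.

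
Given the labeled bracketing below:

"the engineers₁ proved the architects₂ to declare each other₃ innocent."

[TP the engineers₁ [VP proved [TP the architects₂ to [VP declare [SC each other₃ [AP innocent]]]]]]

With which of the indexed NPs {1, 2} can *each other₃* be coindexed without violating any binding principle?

{2}

*each other* is an anaphor, so Principle A applies: it must be bound in its binding domain.
Binding domain of *each other₃*: the embedded TP, whose subject is the architects₂.
*the engineers₁* c-commands the anaphor but is outside its binding domain → cannot satisfy Principle A.
*the architects₂* c-commands the anaphor within its binding domain → licit binder.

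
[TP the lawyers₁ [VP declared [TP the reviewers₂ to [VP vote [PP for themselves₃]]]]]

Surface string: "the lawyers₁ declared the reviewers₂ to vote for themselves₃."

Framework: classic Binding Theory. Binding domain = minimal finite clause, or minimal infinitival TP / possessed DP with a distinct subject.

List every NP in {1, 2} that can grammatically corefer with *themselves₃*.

{2}

*themselves* is an anaphor, so Principle A applies: it must be bound in its binding domain.
Binding domain of *themselves₃*: the embedded TP, whose subject is the reviewers₂.
*the lawyers₁* c-commands the anaphor but is outside its binding domain → cannot satisfy Principle A.
*the reviewers₂* c-commands the anaphor within its binding domain → licit binder.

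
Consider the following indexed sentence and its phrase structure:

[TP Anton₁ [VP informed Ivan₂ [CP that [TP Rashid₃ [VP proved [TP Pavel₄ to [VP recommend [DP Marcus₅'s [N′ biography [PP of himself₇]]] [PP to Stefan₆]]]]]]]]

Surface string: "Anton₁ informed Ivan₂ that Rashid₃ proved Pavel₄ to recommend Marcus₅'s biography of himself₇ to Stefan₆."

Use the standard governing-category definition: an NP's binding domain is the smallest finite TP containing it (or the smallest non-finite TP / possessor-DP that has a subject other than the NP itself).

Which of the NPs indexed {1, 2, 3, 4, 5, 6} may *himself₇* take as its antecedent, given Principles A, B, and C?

{5}

*himself* is an anaphor, so Principle A applies: it must be bound in its binding domain.
Binding domain of *himself₇*: the possessed DP, whose subject is Marcus₅.
*Anton₁* c-commands the anaphor but is outside its binding domain → cannot satisfy Principle A.
*Ivan₂* c-commands the anaphor but is outside its binding domain → cannot satisfy Principle A.
*Rashid₃* c-commands the anaphor but is outside its binding domain → cannot satisfy Principle A.
*Pavel₄* c-commands the anaphor but is outside its binding domain → cannot satisfy Principle A.
*Marcus₅* c-commands the anaphor within its binding domain → licit binder.
*Stefan₆* does not c-command the anaphor → cannot bind it.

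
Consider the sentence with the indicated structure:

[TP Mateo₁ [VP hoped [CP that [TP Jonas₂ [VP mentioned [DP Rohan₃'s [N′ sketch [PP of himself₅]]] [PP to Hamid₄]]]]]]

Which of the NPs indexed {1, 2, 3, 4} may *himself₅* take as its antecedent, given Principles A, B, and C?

{3}

*himself* is an anaphor, so Principle A applies: it must be bound in its binding domain.
Binding domain of *himself₅*: the possessed DP, whose subject is Rohan₃.
*Mateo₁* c-commands the anaphor but is outside its binding domain → cannot satisfy Principle A.
*Jonas₂* c-commands the anaphor but is outside its binding domain → cannot satisfy Principle A.
*Rohan₃* c-commands the anaphor within its binding domain → licit binder.
*Hamid₄* does not c-command the anaphor → cannot bind it.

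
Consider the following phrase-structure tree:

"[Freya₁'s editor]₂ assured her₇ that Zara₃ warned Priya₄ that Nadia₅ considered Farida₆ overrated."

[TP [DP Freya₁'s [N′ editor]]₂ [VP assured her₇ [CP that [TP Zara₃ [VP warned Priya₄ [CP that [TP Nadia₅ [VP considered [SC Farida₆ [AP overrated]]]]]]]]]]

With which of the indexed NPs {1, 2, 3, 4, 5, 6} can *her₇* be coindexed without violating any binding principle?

{1}

*her* is a pronoun, so Principle B applies: it must be free in its binding domain.
Binding domain of *her₇*: the matrix TP, whose subject is [Freya₁'s editor]₂.
*Freya₁* and the pronoun do not c-command one another → neither Principle B nor Principle C is at stake; coindexation permitted.
*[Freya₁'s editor]₂* c-commands the pronoun within its binding domain → coindexation would violate Principle B.
*Zara₃*: the pronoun c-commands this R-expression → coindexation would violate Principle C on *Zara₃*.
*Priya₄*: the pronoun c-commands this R-expression → coindexation would violate Principle C on *Priya₄*.
*Nadia₅*: the pronoun c-commands this R-expression → coindexation would violate Principle C on *Nadia₅*.
*Farida₆*: the pronoun c-commands this R-expression → coindexation would violate Principle C on *Farida₆*.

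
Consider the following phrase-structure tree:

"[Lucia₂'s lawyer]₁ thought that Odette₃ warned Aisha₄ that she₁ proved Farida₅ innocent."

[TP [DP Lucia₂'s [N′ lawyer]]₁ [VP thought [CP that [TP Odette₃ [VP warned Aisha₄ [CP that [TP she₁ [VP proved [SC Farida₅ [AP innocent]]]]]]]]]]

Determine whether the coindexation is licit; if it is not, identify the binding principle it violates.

The two coindexed NPs are *[Lucia₂'s lawyer]₁* and *she₁*.
*she₁* is a pronoun; nothing c-commands it within its binding domain (the embedded TP.), so Principle B holds trivially.
*[Lucia₂'s lawyer]₁* is an R-expression; *she₁* does not c-command it, and no other NP shares its index, so Principle C is satisfied.
All principles are respected.

grammatical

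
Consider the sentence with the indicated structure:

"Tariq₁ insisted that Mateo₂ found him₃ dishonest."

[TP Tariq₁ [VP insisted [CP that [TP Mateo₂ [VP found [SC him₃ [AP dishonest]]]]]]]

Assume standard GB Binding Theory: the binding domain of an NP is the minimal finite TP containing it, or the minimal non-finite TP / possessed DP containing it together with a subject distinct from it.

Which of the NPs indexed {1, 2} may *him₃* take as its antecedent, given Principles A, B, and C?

{1}

*him* is a pronoun, so Principle B applies: it must be free in its binding domain.
Binding domain of *him₃*: the embedded TP, whose subject is Mateo₂.
*Tariq₁* c-commands the pronoun but from outside its binding domain, and is not c-commanded by it → coindexation permitted.
*Mateo₂* c-commands the pronoun within its binding domain → coindexation would violate Principle B.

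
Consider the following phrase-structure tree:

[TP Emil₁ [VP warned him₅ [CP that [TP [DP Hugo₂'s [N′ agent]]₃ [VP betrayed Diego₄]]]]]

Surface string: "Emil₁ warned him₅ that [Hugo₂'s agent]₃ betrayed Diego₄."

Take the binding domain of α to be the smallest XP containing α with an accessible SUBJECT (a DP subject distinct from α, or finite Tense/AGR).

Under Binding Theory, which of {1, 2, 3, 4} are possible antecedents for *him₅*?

none

*him* is a pronoun, so Principle B applies: it must be free in its binding domain.
Binding domain of *him₅*: the matrix TP, whose subject is Emil₁.
*Emil₁* c-commands the pronoun within its binding domain → coindexation would violate Principle B.
*Hugo₂*: the pronoun c-commands this R-expression → coindexation would violate Principle C on *Hugo₂*.
*[Hugo₂'s agent]₃*: the pronoun c-commands this R-expression → coindexation would violate Principle C on *[Hugo₂'s agent]₃*.
*Diego₄*: the pronoun c-commands this R-expression → coindexation would violate Principle C on *Diego₄*.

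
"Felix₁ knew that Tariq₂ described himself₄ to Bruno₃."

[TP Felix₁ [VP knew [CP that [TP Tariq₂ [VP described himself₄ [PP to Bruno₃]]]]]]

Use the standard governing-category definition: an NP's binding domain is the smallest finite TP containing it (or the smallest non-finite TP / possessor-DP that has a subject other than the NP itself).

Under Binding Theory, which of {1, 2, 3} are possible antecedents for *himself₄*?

*himself* is an anaphor, so Principle A applies: it must be bound in its binding domain.
Binding domain of *himself₄*: the embedded TP, whose subject is Tariq₂.
*Felix₁* c-commands the anaphor but is outside its binding domain → cannot satisfy Principle A.
*Tariq₂* c-commands the anaphor within its binding domain → licit binder.
*Bruno₃* does not c-command the anaphor → cannot bind it.

{2}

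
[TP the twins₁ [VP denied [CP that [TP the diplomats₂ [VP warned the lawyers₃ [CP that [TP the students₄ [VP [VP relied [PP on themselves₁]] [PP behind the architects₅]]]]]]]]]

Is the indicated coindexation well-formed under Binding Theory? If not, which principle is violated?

Principle A

The two coindexed NPs are *the twins₁* and *themselves₁*.
*themselves₁* is an anaphor. Principle A requires it to be bound within its binding domain — the embedded TP, whose subject is the students₄.
Within that domain it is c-commanded by *the students₄*, which does not share its index.
*the twins₁* does c-command the anaphor, but from outside its binding domain.
The anaphor is unbound in its domain → Principle A violation.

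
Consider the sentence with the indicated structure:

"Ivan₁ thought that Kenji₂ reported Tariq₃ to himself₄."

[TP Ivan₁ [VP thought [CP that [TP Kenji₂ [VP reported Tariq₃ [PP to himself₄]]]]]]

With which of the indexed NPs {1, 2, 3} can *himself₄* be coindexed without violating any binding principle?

*himself* is an anaphor, so Principle A applies: it must be bound in its binding domain.
Binding domain of *himself₄*: the embedded TP, whose subject is Kenji₂.
*Ivan₁* c-commands the anaphor but is outside its binding domain → cannot satisfy Principle A.
*Kenji₂* c-commands the anaphor within its binding domain → licit binder.
*Tariq₃* c-commands the anaphor within its binding domain → licit binder.

{2, 3}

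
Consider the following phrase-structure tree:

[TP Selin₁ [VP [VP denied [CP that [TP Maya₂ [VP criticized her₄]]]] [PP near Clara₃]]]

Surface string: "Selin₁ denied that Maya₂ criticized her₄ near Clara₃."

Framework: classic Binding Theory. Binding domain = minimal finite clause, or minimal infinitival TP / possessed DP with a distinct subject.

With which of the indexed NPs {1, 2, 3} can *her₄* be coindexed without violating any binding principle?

{1, 3}

*her* is a pronoun, so Principle B applies: it must be free in its binding domain.
Binding domain of *her₄*: the embedded TP, whose subject is Maya₂.
*Selin₁* c-commands the pronoun but from outside its binding domain, and is not c-commanded by it → coindexation permitted.
*Maya₂* c-commands the pronoun within its binding domain → coindexation would violate Principle B.
*Clara₃* and the pronoun do not c-command one another → neither Principle B nor Principle C is at stake; coindexation permitted.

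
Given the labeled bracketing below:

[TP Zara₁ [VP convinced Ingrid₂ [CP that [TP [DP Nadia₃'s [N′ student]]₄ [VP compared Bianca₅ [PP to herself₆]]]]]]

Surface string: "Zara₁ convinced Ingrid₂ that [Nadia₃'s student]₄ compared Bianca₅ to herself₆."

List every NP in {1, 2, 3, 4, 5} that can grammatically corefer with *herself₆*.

{4, 5}

*herself* is an anaphor, so Principle A applies: it must be bound in its binding domain.
Binding domain of *herself₆*: the embedded TP, whose subject is [Nadia₃'s student]₄.
*Zara₁* c-commands the anaphor but is outside its binding domain → cannot satisfy Principle A.
*Ingrid₂* c-commands the anaphor but is outside its binding domain → cannot satisfy Principle A.
*Nadia₃* does not c-command the anaphor → cannot bind it.
*[Nadia₃'s student]₄* c-commands the anaphor within its binding domain → licit binder.
*Bianca₅* c-commands the anaphor within its binding domain → licit binder.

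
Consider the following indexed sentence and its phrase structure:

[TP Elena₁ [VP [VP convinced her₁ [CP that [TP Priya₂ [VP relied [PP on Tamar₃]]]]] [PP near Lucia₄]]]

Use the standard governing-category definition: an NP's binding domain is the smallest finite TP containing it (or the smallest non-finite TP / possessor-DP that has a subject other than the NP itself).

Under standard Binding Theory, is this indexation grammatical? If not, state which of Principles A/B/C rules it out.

The two coindexed NPs are *Elena₁* and *her₁*.
*her₁* is a pronoun. Its binding domain is the matrix TP, whose subject is Elena₁.
*Elena₁* c-commands it within that domain and carries the same index.
The pronoun is locally bound → Principle B violation.

Principle B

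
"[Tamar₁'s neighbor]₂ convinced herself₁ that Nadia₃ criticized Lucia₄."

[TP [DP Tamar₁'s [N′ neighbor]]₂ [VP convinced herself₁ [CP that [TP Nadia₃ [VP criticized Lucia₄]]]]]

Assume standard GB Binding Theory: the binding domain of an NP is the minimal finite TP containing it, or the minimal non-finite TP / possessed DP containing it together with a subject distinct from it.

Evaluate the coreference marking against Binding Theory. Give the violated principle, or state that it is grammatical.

The two coindexed NPs are *Tamar₁* and *herself₁*.
*herself₁* is an anaphor. Principle A requires it to be bound within its binding domain — the matrix TP, whose subject is [Tamar₁'s neighbor]₂.
Within that domain it is c-commanded by *[Tamar₁'s neighbor]₂*, which does not share its index.
*Tamar₁* does not c-command the anaphor at all.
The anaphor is unbound in its domain → Principle A violation.

Principle A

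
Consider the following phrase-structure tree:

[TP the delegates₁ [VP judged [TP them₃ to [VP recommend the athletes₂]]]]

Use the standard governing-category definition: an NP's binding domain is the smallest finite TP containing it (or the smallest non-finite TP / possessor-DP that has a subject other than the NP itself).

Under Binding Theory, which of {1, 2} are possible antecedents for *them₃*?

*them* is a pronoun, so Principle B applies: it must be free in its binding domain.
Binding domain of *them₃*: the matrix TP, whose subject is the delegates₁.
*the delegates₁* c-commands the pronoun within its binding domain → coindexation would violate Principle B.
*the athletes₂*: the pronoun c-commands this R-expression → coindexation would violate Principle C on *the athletes₂*.

none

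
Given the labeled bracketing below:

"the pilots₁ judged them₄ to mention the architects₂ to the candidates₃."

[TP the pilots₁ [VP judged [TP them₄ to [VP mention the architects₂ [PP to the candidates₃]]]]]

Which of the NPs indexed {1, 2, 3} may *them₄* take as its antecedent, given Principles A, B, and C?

*them* is a pronoun, so Principle B applies: it must be free in its binding domain.
Binding domain of *them₄*: the matrix TP, whose subject is the pilots₁.
*the pilots₁* c-commands the pronoun within its binding domain → coindexation would violate Principle B.
*the architects₂*: the pronoun c-commands this R-expression → coindexation would violate Principle C on *the architects₂*.
*the candidates₃*: the pronoun c-commands this R-expression → coindexation would violate Principle C on *the candidates₃*.

none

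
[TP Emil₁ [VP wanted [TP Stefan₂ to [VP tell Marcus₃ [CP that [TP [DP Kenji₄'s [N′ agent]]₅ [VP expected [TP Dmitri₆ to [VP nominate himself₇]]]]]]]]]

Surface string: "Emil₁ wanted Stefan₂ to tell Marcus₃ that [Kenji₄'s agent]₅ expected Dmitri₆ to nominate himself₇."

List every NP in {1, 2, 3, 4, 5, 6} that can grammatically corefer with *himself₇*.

{6}

*himself* is an anaphor, so Principle A applies: it must be bound in its binding domain.
Binding domain of *himself₇*: the embedded TP, whose subject is Dmitri₆.
*Emil₁* c-commands the anaphor but is outside its binding domain → cannot satisfy Principle A.
*Stefan₂* c-commands the anaphor but is outside its binding domain → cannot satisfy Principle A.
*Marcus₃* c-commands the anaphor but is outside its binding domain → cannot satisfy Principle A.
*Kenji₄* does not c-command the anaphor → cannot bind it.
*[Kenji₄'s agent]₅* c-commands the anaphor but is outside its binding domain → cannot satisfy Principle A.
*Dmitri₆* c-commands the anaphor within its binding domain → licit binder.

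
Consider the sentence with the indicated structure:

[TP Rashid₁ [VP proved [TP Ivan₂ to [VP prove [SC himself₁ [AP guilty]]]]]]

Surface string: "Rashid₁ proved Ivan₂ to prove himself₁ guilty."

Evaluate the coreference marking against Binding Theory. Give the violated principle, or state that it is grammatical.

The two coindexed NPs are *Rashid₁* and *himself₁*.
*himself₁* is an anaphor. Principle A requires it to be bound within its binding domain — the embedded TP, whose subject is Ivan₂.
Within that domain it is c-commanded by *Ivan₂*, which does not share its index.
*Rashid₁* does c-command the anaphor, but from outside its binding domain.
The anaphor is unbound in its domain → Principle A violation.

Principle A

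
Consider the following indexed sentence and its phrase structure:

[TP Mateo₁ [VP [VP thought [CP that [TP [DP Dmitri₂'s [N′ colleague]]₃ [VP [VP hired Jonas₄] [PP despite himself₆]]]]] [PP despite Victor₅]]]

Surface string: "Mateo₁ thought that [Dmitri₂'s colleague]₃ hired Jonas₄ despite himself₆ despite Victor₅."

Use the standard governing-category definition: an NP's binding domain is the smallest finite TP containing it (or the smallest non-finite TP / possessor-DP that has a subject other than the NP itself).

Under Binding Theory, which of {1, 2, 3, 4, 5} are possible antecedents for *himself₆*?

*himself* is an anaphor, so Principle A applies: it must be bound in its binding domain.
Binding domain of *himself₆*: the embedded TP, whose subject is [Dmitri₂'s colleague]₃.
*Mateo₁* c-commands the anaphor but is outside its binding domain → cannot satisfy Principle A.
*Dmitri₂* does not c-command the anaphor → cannot bind it.
*[Dmitri₂'s colleague]₃* c-commands the anaphor within its binding domain → licit binder.
*Jonas₄* does not c-command the anaphor → cannot bind it.
*Victor₅* does not c-command the anaphor → cannot bind it.

{3}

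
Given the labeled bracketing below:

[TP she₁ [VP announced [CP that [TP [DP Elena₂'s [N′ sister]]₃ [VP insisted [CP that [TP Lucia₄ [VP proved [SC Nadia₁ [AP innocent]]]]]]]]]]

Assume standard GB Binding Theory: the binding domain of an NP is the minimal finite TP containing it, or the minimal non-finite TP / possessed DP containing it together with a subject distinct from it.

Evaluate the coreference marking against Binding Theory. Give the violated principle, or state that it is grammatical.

Principle C

The two coindexed NPs are *she₁* and *Nadia₁*.
*Nadia₁* is an R-expression. Principle C requires it to be free everywhere.
*she₁* c-commands it and carries the same index.
The R-expression is bound → Principle C violation.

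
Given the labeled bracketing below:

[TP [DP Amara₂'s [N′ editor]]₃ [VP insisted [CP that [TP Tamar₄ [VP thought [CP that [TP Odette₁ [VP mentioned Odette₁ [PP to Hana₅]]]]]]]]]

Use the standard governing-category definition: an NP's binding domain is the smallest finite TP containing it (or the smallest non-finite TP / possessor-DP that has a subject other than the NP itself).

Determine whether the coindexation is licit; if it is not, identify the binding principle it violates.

The two coindexed NPs are *Odette₁* (the lower occurrence) and *Odette₁* (the higher occurrence).
*Odette₁* (the lower occurrence) is an R-expression. Principle C requires it to be free everywhere.
*Odette₁* (the higher occurrence) c-commands it and carries the same index.
The R-expression is bound → Principle C violation.

Principle C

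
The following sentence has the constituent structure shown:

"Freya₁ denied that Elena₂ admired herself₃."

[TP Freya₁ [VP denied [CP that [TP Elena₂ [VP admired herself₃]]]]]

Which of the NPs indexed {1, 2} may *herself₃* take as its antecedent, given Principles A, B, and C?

*herself* is an anaphor, so Principle A applies: it must be bound in its binding domain.
Binding domain of *herself₃*: the embedded TP, whose subject is Elena₂.
*Freya₁* c-commands the anaphor but is outside its binding domain → cannot satisfy Principle A.
*Elena₂* c-commands the anaphor within its binding domain → licit binder.

{2}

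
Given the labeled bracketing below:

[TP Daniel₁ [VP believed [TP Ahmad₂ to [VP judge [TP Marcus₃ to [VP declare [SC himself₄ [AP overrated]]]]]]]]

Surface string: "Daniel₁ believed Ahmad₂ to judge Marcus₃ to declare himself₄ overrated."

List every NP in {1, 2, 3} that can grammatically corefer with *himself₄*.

{3}

*himself* is an anaphor, so Principle A applies: it must be bound in its binding domain.
Binding domain of *himself₄*: the embedded TP, whose subject is Marcus₃.
*Daniel₁* c-commands the anaphor but is outside its binding domain → cannot satisfy Principle A.
*Ahmad₂* c-commands the anaphor but is outside its binding domain → cannot satisfy Principle A.
*Marcus₃* c-commands the anaphor within its binding domain → licit binder.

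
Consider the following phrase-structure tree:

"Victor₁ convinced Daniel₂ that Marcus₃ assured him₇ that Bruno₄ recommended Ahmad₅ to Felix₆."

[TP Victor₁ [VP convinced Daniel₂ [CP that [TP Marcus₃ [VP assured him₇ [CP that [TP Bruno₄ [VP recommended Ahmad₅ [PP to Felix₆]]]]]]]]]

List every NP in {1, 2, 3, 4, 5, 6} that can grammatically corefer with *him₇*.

{1, 2}

*him* is a pronoun, so Principle B applies: it must be free in its binding domain.
Binding domain of *him₇*: the embedded TP, whose subject is Marcus₃.
*Victor₁* c-commands the pronoun but from outside its binding domain, and is not c-commanded by it → coindexation permitted.
*Daniel₂* c-commands the pronoun but from outside its binding domain, and is not c-commanded by it → coindexation permitted.
*Marcus₃* c-commands the pronoun within its binding domain → coindexation would violate Principle B.
*Bruno₄*: the pronoun c-commands this R-expression → coindexation would violate Principle C on *Bruno₄*.
*Ahmad₅*: the pronoun c-commands this R-expression → coindexation would violate Principle C on *Ahmad₅*.
*Felix₆*: the pronoun c-commands this R-expression → coindexation would violate Principle C on *Felix₆*.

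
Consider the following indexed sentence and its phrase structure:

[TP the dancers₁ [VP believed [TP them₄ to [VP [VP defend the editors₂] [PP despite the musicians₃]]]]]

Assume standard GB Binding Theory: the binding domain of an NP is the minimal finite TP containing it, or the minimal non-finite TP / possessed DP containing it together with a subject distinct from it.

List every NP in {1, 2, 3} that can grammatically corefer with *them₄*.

*them* is a pronoun, so Principle B applies: it must be free in its binding domain.
Binding domain of *them₄*: the matrix TP, whose subject is the dancers₁.
*the dancers₁* c-commands the pronoun within its binding domain → coindexation would violate Principle B.
*the editors₂*: the pronoun c-commands this R-expression → coindexation would violate Principle C on *the editors₂*.
*the musicians₃*: the pronoun c-commands this R-expression → coindexation would violate Principle C on *the musicians₃*.

none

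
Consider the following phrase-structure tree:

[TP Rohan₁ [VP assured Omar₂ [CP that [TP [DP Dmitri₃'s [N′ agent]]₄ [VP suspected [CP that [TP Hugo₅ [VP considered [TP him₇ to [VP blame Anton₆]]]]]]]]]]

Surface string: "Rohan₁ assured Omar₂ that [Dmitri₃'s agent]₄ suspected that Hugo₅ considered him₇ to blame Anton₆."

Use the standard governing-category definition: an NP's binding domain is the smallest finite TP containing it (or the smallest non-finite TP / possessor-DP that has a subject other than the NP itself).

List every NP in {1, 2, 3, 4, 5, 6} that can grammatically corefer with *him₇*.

{1, 2, 3, 4}

*him* is a pronoun, so Principle B applies: it must be free in its binding domain.
Binding domain of *him₇*: the embedded TP, whose subject is Hugo₅.
*Rohan₁* c-commands the pronoun but from outside its binding domain, and is not c-commanded by it → coindexation permitted.
*Omar₂* c-commands the pronoun but from outside its binding domain, and is not c-commanded by it → coindexation permitted.
*Dmitri₃* and the pronoun do not c-command one another → neither Principle B nor Principle C is at stake; coindexation permitted.
*[Dmitri₃'s agent]₄* c-commands the pronoun but from outside its binding domain, and is not c-commanded by it → coindexation permitted.
*Hugo₅* c-commands the pronoun within its binding domain → coindexation would violate Principle B.
*Anton₆*: the pronoun c-commands this R-expression → coindexation would violate Principle C on *Anton₆*.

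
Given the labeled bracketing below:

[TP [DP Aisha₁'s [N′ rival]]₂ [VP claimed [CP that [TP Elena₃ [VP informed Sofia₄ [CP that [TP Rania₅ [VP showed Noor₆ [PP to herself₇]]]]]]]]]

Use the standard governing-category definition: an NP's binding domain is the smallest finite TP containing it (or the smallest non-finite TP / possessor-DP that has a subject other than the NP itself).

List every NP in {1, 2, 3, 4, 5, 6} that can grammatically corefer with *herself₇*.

{5, 6}

*herself* is an anaphor, so Principle A applies: it must be bound in its binding domain.
Binding domain of *herself₇*: the embedded TP, whose subject is Rania₅.
*Aisha₁* does not c-command the anaphor → cannot bind it.
*[Aisha₁'s rival]₂* c-commands the anaphor but is outside its binding domain → cannot satisfy Principle A.
*Elena₃* c-commands the anaphor but is outside its binding domain → cannot satisfy Principle A.
*Sofia₄* c-commands the anaphor but is outside its binding domain → cannot satisfy Principle A.
*Rania₅* c-commands the anaphor within its binding domain → licit binder.
*Noor₆* c-commands the anaphor within its binding domain → licit binder.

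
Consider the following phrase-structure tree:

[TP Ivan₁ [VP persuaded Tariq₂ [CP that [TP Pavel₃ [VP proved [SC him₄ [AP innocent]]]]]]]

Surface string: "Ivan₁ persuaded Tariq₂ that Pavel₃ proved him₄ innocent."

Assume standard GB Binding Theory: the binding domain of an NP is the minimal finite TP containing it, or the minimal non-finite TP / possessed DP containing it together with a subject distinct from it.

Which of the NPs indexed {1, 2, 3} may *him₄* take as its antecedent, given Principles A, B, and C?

*him* is a pronoun, so Principle B applies: it must be free in its binding domain.
Binding domain of *him₄*: the embedded TP, whose subject is Pavel₃.
*Ivan₁* c-commands the pronoun but from outside its binding domain, and is not c-commanded by it → coindexation permitted.
*Tariq₂* c-commands the pronoun but from outside its binding domain, and is not c-commanded by it → coindexation permitted.
*Pavel₃* c-commands the pronoun within its binding domain → coindexation would violate Principle B.

{1, 2}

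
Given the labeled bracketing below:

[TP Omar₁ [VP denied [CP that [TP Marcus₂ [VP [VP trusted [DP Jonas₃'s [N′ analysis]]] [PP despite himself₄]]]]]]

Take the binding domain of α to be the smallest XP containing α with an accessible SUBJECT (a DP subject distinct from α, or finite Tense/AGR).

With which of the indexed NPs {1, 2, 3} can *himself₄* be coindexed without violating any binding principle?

{2}

*himself* is an anaphor, so Principle A applies: it must be bound in its binding domain.
Binding domain of *himself₄*: the embedded TP, whose subject is Marcus₂.
*Omar₁* c-commands the anaphor but is outside its binding domain → cannot satisfy Principle A.
*Marcus₂* c-commands the anaphor within its binding domain → licit binder.
*Jonas₃* does not c-command the anaphor → cannot bind it.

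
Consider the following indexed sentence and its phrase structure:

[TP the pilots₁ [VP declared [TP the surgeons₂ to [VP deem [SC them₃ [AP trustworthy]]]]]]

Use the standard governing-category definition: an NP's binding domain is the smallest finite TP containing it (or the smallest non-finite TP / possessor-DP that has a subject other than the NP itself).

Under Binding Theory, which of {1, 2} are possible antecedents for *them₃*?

{1}

*them* is a pronoun, so Principle B applies: it must be free in its binding domain.
Binding domain of *them₃*: the embedded TP, whose subject is the surgeons₂.
*the pilots₁* c-commands the pronoun but from outside its binding domain, and is not c-commanded by it → coindexation permitted.
*the surgeons₂* c-commands the pronoun within its binding domain → coindexation would violate Principle B.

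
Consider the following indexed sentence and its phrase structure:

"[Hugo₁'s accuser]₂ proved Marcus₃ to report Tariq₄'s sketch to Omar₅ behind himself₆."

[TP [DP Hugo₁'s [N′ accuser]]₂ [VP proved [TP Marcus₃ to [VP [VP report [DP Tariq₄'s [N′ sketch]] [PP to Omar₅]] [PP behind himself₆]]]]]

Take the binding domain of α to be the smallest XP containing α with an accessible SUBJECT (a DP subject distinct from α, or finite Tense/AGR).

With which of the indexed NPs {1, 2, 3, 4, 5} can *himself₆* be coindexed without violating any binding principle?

{3}

*himself* is an anaphor, so Principle A applies: it must be bound in its binding domain.
Binding domain of *himself₆*: the embedded TP, whose subject is Marcus₃.
*Hugo₁* does not c-command the anaphor → cannot bind it.
*[Hugo₁'s accuser]₂* c-commands the anaphor but is outside its binding domain → cannot satisfy Principle A.
*Marcus₃* c-commands the anaphor within its binding domain → licit binder.
*Tariq₄* does not c-command the anaphor → cannot bind it.
*Omar₅* does not c-command the anaphor → cannot bind it.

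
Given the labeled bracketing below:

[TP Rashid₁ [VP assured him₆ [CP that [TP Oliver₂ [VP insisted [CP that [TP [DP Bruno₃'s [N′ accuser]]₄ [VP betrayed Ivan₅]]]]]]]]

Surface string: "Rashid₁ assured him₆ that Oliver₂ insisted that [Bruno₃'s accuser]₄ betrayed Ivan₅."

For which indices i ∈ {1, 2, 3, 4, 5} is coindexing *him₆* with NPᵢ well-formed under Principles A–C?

none

*him* is a pronoun, so Principle B applies: it must be free in its binding domain.
Binding domain of *him₆*: the matrix TP, whose subject is Rashid₁.
*Rashid₁* c-commands the pronoun within its binding domain → coindexation would violate Principle B.
*Oliver₂*: the pronoun c-commands this R-expression → coindexation would violate Principle C on *Oliver₂*.
*Bruno₃*: the pronoun c-commands this R-expression → coindexation would violate Principle C on *Bruno₃*.
*[Bruno₃'s accuser]₄*: the pronoun c-commands this R-expression → coindexation would violate Principle C on *[Bruno₃'s accuser]₄*.
*Ivan₅*: the pronoun c-commands this R-expression → coindexation would violate Principle C on *Ivan₅*.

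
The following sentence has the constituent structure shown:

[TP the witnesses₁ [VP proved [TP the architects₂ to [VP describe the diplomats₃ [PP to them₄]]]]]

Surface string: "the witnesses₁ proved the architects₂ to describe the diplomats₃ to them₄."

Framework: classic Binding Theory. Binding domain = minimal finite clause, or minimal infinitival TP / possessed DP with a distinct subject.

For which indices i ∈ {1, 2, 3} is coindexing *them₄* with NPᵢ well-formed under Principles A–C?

{1}

*them* is a pronoun, so Principle B applies: it must be free in its binding domain.
Binding domain of *them₄*: the embedded TP, whose subject is the architects₂.
*the witnesses₁* c-commands the pronoun but from outside its binding domain, and is not c-commanded by it → coindexation permitted.
*the architects₂* c-commands the pronoun within its binding domain → coindexation would violate Principle B.
*the diplomats₃* c-commands the pronoun within its binding domain → coindexation would violate Principle B.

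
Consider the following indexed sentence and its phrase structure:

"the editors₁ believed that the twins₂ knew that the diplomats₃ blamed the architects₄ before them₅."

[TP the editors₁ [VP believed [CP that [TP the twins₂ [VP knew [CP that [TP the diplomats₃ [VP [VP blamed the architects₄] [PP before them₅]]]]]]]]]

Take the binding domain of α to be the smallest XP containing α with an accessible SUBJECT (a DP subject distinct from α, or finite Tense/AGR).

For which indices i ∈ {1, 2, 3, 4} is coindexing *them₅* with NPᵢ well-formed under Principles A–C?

{1, 2, 4}

*them* is a pronoun, so Principle B applies: it must be free in its binding domain.
Binding domain of *them₅*: the embedded TP, whose subject is the diplomats₃.
*the editors₁* c-commands the pronoun but from outside its binding domain, and is not c-commanded by it → coindexation permitted.
*the twins₂* c-commands the pronoun but from outside its binding domain, and is not c-commanded by it → coindexation permitted.
*the diplomats₃* c-commands the pronoun within its binding domain → coindexation would violate Principle B.
*the architects₄* and the pronoun do not c-command one another → neither Principle B nor Principle C is at stake; coindexation permitted.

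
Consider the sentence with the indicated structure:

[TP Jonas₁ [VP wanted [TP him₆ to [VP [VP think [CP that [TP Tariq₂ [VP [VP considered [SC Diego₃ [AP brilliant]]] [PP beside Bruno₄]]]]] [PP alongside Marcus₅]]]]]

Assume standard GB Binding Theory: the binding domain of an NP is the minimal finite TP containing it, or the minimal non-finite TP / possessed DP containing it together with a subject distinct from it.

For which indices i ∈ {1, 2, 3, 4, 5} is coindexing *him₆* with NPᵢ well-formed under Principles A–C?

*him* is a pronoun, so Principle B applies: it must be free in its binding domain.
Binding domain of *him₆*: the matrix TP, whose subject is Jonas₁.
*Jonas₁* c-commands the pronoun within its binding domain → coindexation would violate Principle B.
*Tariq₂*: the pronoun c-commands this R-expression → coindexation would violate Principle C on *Tariq₂*.
*Diego₃*: the pronoun c-commands this R-expression → coindexation would violate Principle C on *Diego₃*.
*Bruno₄*: the pronoun c-commands this R-expression → coindexation would violate Principle C on *Bruno₄*.
*Marcus₅*: the pronoun c-commands this R-expression → coindexation would violate Principle C on *Marcus₅*.

none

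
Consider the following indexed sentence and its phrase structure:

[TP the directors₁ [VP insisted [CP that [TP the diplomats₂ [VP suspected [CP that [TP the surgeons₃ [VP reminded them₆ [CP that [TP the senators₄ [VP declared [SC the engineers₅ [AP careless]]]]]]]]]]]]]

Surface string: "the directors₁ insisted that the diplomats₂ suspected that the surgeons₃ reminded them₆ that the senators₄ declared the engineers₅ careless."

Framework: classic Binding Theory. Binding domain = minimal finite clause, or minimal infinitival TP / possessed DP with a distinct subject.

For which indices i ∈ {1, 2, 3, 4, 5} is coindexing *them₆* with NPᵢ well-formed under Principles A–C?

*them* is a pronoun, so Principle B applies: it must be free in its binding domain.
Binding domain of *them₆*: the embedded TP, whose subject is the surgeons₃.
*the directors₁* c-commands the pronoun but from outside its binding domain, and is not c-commanded by it → coindexation permitted.
*the diplomats₂* c-commands the pronoun but from outside its binding domain, and is not c-commanded by it → coindexation permitted.
*the surgeons₃* c-commands the pronoun within its binding domain → coindexation would violate Principle B.
*the senators₄*: the pronoun c-commands this R-expression → coindexation would violate Principle C on *the senators₄*.
*the engineers₅*: the pronoun c-commands this R-expression → coindexation would violate Principle C on *the engineers₅*.

{1, 2}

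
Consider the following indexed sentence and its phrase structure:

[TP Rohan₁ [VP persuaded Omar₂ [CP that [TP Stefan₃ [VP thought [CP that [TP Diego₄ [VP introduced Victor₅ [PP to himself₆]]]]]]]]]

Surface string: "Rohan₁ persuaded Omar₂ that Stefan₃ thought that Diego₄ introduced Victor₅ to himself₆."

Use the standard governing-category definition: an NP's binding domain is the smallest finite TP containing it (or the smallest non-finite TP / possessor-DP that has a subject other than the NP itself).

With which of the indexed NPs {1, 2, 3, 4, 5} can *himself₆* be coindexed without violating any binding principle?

{4, 5}

*himself* is an anaphor, so Principle A applies: it must be bound in its binding domain.
Binding domain of *himself₆*: the embedded TP, whose subject is Diego₄.
*Rohan₁* c-commands the anaphor but is outside its binding domain → cannot satisfy Principle A.
*Omar₂* c-commands the anaphor but is outside its binding domain → cannot satisfy Principle A.
*Stefan₃* c-commands the anaphor but is outside its binding domain → cannot satisfy Principle A.
*Diego₄* c-commands the anaphor within its binding domain → licit binder.
*Victor₅* c-commands the anaphor within its binding domain → licit binder.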